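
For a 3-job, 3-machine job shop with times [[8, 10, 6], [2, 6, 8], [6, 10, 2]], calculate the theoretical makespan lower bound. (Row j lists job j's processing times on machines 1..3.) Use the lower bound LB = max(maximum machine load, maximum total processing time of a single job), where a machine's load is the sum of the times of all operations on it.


Machine loads:
  Machine 1: 8 + 2 + 6 = 16
  Machine 2: 10 + 6 + 10 = 26
  Machine 3: 6 + 8 + 2 = 16
Max machine load = 26
Job totals:
  Job 1: 24
  Job 2: 16
  Job 3: 18
Max job total = 24
Lower bound = max(26, 24) = 26

26


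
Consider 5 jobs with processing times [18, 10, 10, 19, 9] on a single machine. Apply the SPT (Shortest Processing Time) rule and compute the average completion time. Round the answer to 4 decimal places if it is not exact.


Sort jobs by processing time (SPT order): [9, 10, 10, 18, 19]
Compute completion times sequentially:
  Job 1: processing = 9, completes at 9
  Job 2: processing = 10, completes at 19
  Job 3: processing = 10, completes at 29
  Job 4: processing = 18, completes at 47
  Job 5: processing = 19, completes at 66
Sum of completion times = 170
Average completion time = 170/5 = 34.0

34.0


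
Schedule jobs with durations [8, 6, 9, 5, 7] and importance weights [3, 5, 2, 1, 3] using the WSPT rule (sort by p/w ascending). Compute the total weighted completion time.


Compute p/w ratios and sort ascending (WSPT): [(6, 5), (7, 3), (8, 3), (9, 2), (5, 1)]
Compute weighted completion times:
  Job (p=6,w=5): C=6, w*C=5*6=30
  Job (p=7,w=3): C=13, w*C=3*13=39
  Job (p=8,w=3): C=21, w*C=3*21=63
  Job (p=9,w=2): C=30, w*C=2*30=60
  Job (p=5,w=1): C=35, w*C=1*35=35
Total weighted completion time = 227

227


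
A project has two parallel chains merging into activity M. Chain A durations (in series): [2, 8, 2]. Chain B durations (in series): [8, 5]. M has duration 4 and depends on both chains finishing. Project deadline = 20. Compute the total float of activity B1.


Forward pass: ES(B1) = sum of predecessors on chain B = 0
EF = ES + duration = 0 + 8 = 8
Backward pass: LF(M) = deadline = 20; LS(M) = 20 - 4 = 16
LF(B1) = LS(M) - sum(successors on chain B) = 16 - 5 = 11
LS = LF - duration = 11 - 8 = 3
Total float = LS - ES = 3 - 0 = 3

3


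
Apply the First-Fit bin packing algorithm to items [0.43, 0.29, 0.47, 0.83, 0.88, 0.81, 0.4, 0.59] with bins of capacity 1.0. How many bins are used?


Place items sequentially using First-Fit:
  Item 0.43 -> new Bin 1
  Item 0.29 -> Bin 1 (now 0.72)
  Item 0.47 -> new Bin 2
  Item 0.83 -> new Bin 3
  Item 0.88 -> new Bin 4
  Item 0.81 -> new Bin 5
  Item 0.4 -> Bin 2 (now 0.87)
  Item 0.59 -> new Bin 6
Total bins used = 6

6


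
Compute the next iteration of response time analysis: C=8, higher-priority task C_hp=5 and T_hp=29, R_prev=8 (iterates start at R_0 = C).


R_next = C + ceil(R_prev / T_hp) * C_hp
ceil(8 / 29) = ceil(0.2759) = 1
Interference = 1 * 5 = 5
R_next = 8 + 5 = 13

13


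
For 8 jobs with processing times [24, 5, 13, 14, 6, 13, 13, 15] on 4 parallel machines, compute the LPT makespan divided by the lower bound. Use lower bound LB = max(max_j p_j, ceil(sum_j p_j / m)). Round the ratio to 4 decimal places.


LPT order: [24, 15, 14, 13, 13, 13, 6, 5]
Machine loads after assignment: [24, 26, 27, 26]
LPT makespan = 27
Lower bound = max(max_job, ceil(total/4)) = max(24, 26) = 26
Ratio = 27 / 26 = 1.0385

1.0385


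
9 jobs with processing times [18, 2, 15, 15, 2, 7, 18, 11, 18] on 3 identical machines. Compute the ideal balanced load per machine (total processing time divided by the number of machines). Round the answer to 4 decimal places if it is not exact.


Total processing time = 18 + 2 + 15 + 15 + 2 + 7 + 18 + 11 + 18 = 106
Number of machines = 3
Ideal balanced load = 106 / 3 = 35.3333

35.3333


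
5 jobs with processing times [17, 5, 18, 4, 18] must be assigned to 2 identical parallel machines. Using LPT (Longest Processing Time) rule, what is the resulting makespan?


Sort jobs in decreasing order (LPT): [18, 18, 17, 5, 4]
Assign each job to the least loaded machine:
  Machine 1: jobs [18, 17], load = 35
  Machine 2: jobs [18, 5, 4], load = 27
Makespan = max load = 35

35


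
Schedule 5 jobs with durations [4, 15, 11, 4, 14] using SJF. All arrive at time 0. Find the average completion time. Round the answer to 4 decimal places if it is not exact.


SJF order (ascending): [4, 4, 11, 14, 15]
Completion times:
  Job 1: burst=4, C=4
  Job 2: burst=4, C=8
  Job 3: burst=11, C=19
  Job 4: burst=14, C=33
  Job 5: burst=15, C=48
Average completion = 112/5 = 22.4

22.4


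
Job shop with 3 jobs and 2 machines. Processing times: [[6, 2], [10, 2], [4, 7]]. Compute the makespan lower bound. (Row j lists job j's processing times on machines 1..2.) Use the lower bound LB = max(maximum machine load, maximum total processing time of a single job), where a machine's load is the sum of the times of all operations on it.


Machine loads:
  Machine 1: 6 + 10 + 4 = 20
  Machine 2: 2 + 2 + 7 = 11
Max machine load = 20
Job totals:
  Job 1: 8
  Job 2: 12
  Job 3: 11
Max job total = 12
Lower bound = max(20, 12) = 20

20


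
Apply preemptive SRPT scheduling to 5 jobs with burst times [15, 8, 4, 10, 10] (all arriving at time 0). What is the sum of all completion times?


Since all jobs arrive at t=0, SRPT equals SPT ordering.
SPT order: [4, 8, 10, 10, 15]
Completion times:
  Job 1: p=4, C=4
  Job 2: p=8, C=12
  Job 3: p=10, C=22
  Job 4: p=10, C=32
  Job 5: p=15, C=47
Total completion time = 4 + 12 + 22 + 32 + 47 = 117

117


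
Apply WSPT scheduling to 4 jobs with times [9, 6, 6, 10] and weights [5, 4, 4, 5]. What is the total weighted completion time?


Compute p/w ratios and sort ascending (WSPT): [(6, 4), (6, 4), (9, 5), (10, 5)]
Compute weighted completion times:
  Job (p=6,w=4): C=6, w*C=4*6=24
  Job (p=6,w=4): C=12, w*C=4*12=48
  Job (p=9,w=5): C=21, w*C=5*21=105
  Job (p=10,w=5): C=31, w*C=5*31=155
Total weighted completion time = 332

332


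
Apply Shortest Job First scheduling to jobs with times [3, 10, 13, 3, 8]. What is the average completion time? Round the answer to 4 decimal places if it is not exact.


SJF order (ascending): [3, 3, 8, 10, 13]
Completion times:
  Job 1: burst=3, C=3
  Job 2: burst=3, C=6
  Job 3: burst=8, C=14
  Job 4: burst=10, C=24
  Job 5: burst=13, C=37
Average completion = 84/5 = 16.8

16.8


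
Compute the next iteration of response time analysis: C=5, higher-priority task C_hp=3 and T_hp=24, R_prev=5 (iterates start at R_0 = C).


R_next = C + ceil(R_prev / T_hp) * C_hp
ceil(5 / 24) = ceil(0.2083) = 1
Interference = 1 * 3 = 3
R_next = 5 + 3 = 8

8


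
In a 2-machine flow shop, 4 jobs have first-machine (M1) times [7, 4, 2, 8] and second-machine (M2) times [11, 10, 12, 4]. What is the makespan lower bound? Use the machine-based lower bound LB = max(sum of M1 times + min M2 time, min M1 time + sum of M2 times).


LB1 = sum(M1 times) + min(M2 times) = 21 + 4 = 25
LB2 = min(M1 times) + sum(M2 times) = 2 + 37 = 39
Lower bound = max(LB1, LB2) = max(25, 39) = 39

39


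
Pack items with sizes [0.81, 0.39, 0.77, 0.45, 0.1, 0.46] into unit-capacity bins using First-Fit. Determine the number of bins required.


Place items sequentially using First-Fit:
  Item 0.81 -> new Bin 1
  Item 0.39 -> new Bin 2
  Item 0.77 -> new Bin 3
  Item 0.45 -> Bin 2 (now 0.84)
  Item 0.1 -> Bin 1 (now 0.91)
  Item 0.46 -> new Bin 4
Total bins used = 4

4


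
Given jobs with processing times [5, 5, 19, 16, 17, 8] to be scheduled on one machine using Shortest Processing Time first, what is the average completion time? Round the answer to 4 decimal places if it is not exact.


Sort jobs by processing time (SPT order): [5, 5, 8, 16, 17, 19]
Compute completion times sequentially:
  Job 1: processing = 5, completes at 5
  Job 2: processing = 5, completes at 10
  Job 3: processing = 8, completes at 18
  Job 4: processing = 16, completes at 34
  Job 5: processing = 17, completes at 51
  Job 6: processing = 19, completes at 70
Sum of completion times = 188
Average completion time = 188/6 = 31.3333

31.3333


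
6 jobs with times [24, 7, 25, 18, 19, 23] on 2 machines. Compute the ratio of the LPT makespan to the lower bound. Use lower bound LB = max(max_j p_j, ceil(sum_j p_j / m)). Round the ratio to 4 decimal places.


LPT order: [25, 24, 23, 19, 18, 7]
Machine loads after assignment: [62, 54]
LPT makespan = 62
Lower bound = max(max_job, ceil(total/2)) = max(25, 58) = 58
Ratio = 62 / 58 = 1.069

1.069


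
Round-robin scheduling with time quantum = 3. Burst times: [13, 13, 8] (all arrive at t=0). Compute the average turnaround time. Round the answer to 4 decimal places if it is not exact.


Time quantum = 3
Execution trace:
  J1 runs 3 units, time = 3
  J2 runs 3 units, time = 6
  J3 runs 3 units, time = 9
  J1 runs 3 units, time = 12
  J2 runs 3 units, time = 15
  J3 runs 3 units, time = 18
  J1 runs 3 units, time = 21
  J2 runs 3 units, time = 24
  J3 runs 2 units, time = 26
  J1 runs 3 units, time = 29
  J2 runs 3 units, time = 32
  J1 runs 1 units, time = 33
  J2 runs 1 units, time = 34
Finish times: [33, 34, 26]
Average turnaround = 93/3 = 31.0

31.0


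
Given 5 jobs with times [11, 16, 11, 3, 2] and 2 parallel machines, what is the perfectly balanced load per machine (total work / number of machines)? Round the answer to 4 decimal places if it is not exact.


Total processing time = 11 + 16 + 11 + 3 + 2 = 43
Number of machines = 2
Ideal balanced load = 43 / 2 = 21.5

21.5


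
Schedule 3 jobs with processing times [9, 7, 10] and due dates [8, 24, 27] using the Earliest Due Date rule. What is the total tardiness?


Sort by due date (EDD order): [(9, 8), (7, 24), (10, 27)]
Compute completion times and tardiness:
  Job 1: p=9, d=8, C=9, tardiness=max(0,9-8)=1
  Job 2: p=7, d=24, C=16, tardiness=max(0,16-24)=0
  Job 3: p=10, d=27, C=26, tardiness=max(0,26-27)=0
Total tardiness = 1

1


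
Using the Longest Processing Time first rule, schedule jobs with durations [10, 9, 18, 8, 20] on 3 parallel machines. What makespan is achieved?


Sort jobs in decreasing order (LPT): [20, 18, 10, 9, 8]
Assign each job to the least loaded machine:
  Machine 1: jobs [20], load = 20
  Machine 2: jobs [18, 8], load = 26
  Machine 3: jobs [10, 9], load = 19
Makespan = max load = 26

26


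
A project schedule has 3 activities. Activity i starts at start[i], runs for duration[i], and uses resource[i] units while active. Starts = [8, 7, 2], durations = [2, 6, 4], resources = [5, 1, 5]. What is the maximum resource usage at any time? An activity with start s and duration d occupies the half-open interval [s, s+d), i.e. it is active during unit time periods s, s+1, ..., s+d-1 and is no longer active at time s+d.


Each activity i is active on [start_i, start_i + duration_i).
Compute total resource usage per time slot:
  t=0: active resources = [], total = 0
  t=1: active resources = [], total = 0
  t=2: active resources = [5], total = 5
  t=3: active resources = [5], total = 5
  t=4: active resources = [5], total = 5
  t=5: active resources = [5], total = 5
  t=6: active resources = [], total = 0
  t=7: active resources = [1], total = 1
  t=8: active resources = [5, 1], total = 6
  t=9: active resources = [5, 1], total = 6
  t=10: active resources = [1], total = 1
  t=11: active resources = [1], total = 1
  t=12: active resources = [1], total = 1
Peak resource demand = 6

6


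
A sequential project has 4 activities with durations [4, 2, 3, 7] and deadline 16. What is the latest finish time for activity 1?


LF(activity 1) = deadline - sum of successor durations
Successors: activities 2 through 4 with durations [2, 3, 7]
Sum of successor durations = 12
LF = 16 - 12 = 4

4


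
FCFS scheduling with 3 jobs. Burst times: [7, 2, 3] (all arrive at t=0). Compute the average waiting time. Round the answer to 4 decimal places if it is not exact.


FCFS order (as given): [7, 2, 3]
Waiting times:
  Job 1: wait = 0
  Job 2: wait = 7
  Job 3: wait = 9
Sum of waiting times = 16
Average waiting time = 16/3 = 5.3333

5.3333


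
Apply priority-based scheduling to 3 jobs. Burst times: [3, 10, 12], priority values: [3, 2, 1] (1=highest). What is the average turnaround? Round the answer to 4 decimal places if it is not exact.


Sort by priority (ascending = highest first):
Order: [(1, 12), (2, 10), (3, 3)]
Completion times:
  Priority 1, burst=12, C=12
  Priority 2, burst=10, C=22
  Priority 3, burst=3, C=25
Average turnaround = 59/3 = 19.6667

19.6667


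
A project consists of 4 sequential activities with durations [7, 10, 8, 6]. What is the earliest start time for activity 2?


Activity 2 starts after activities 1 through 1 complete.
Predecessor durations: [7]
ES = 7 = 7

7


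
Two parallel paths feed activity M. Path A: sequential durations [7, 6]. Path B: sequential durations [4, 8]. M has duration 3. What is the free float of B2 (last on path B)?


ES(B2) = sum of predecessors on chain B = 4
EF(B2) = ES + duration = 4 + 8 = 12
Successor of B2 is M. ES(M) = max(sum(A), sum(B)) = max(13, 12) = 13
Free float = ES(successor) - EF(current) = 13 - 12 = 1

1


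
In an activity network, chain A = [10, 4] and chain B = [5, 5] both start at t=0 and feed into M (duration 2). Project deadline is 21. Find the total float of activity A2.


Forward pass: ES(A2) = sum of predecessors on chain A = 10
EF = ES + duration = 10 + 4 = 14
Backward pass: LF(M) = deadline = 21; LS(M) = 21 - 2 = 19
LF(A2) = LS(M) - sum(successors on chain A) = 19 - 0 = 19
LS = LF - duration = 19 - 4 = 15
Total float = LS - ES = 15 - 10 = 5

5


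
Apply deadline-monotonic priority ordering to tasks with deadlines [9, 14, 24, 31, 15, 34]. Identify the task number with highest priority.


Sort tasks by relative deadline (ascending):
  Task 1: deadline = 9
  Task 2: deadline = 14
  Task 5: deadline = 15
  Task 3: deadline = 24
  Task 4: deadline = 31
  Task 6: deadline = 34
Priority order (highest first): [1, 2, 5, 3, 4, 6]
Highest priority task = 1

1


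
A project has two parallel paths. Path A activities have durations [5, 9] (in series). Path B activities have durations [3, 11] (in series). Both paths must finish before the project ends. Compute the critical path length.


Path A total = 5 + 9 = 14
Path B total = 3 + 11 = 14
Critical path = longest path = max(14, 14) = 14

14


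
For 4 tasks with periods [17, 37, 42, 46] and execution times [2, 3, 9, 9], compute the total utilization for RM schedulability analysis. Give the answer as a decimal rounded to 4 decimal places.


Compute individual utilizations (exact fractions):
  Task 1: C/T = 2/17 (approx. 0.1176)
  Task 2: C/T = 3/37 (approx. 0.0811)
  Task 3: C/T = 9/42 = 3/14 (approx. 0.2143)
  Task 4: C/T = 9/46 (approx. 0.1957)
Total utilization U = 2/17 + 3/37 + 3/14 + 9/46 = 61639/101269
Rounded to 4 decimal places: U = 0.6087
RM (Liu & Layland) bound for 4 tasks = 0.756828; compare with U = 61639/101269 (approx. 0.608666)
U <= bound, so schedulable by RM sufficient condition.

0.6087


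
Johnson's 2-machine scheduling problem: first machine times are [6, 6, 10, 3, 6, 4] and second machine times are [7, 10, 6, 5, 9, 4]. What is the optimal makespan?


Apply Johnson's rule:
  Group 1 (a <= b): [(4, 3, 5), (6, 4, 4), (1, 6, 7), (2, 6, 10), (5, 6, 9)]
  Group 2 (a > b): [(3, 10, 6)]
Optimal job order: [4, 6, 1, 2, 5, 3]
Schedule:
  Job 4: M1 done at 3, M2 done at 8
  Job 6: M1 done at 7, M2 done at 12
  Job 1: M1 done at 13, M2 done at 20
  Job 2: M1 done at 19, M2 done at 30
  Job 5: M1 done at 25, M2 done at 39
  Job 3: M1 done at 35, M2 done at 45
Makespan = 45

45


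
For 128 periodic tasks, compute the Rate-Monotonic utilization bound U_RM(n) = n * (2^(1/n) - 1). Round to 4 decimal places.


Compute 2^(1/128) = 1.0054299011
Subtract 1: 1.0054299011 - 1 = 0.0054299011
Multiply by n: 128 * 0.0054299011 = 0.6950273408
Round to 4 dp: 0.6950

0.6950


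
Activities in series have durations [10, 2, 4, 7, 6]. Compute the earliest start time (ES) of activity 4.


Activity 4 starts after activities 1 through 3 complete.
Predecessor durations: [10, 2, 4]
ES = 10 + 2 + 4 = 16

16


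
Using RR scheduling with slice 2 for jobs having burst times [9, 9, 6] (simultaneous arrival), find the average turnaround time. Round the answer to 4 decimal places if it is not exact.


Time quantum = 2
Execution trace:
  J1 runs 2 units, time = 2
  J2 runs 2 units, time = 4
  J3 runs 2 units, time = 6
  J1 runs 2 units, time = 8
  J2 runs 2 units, time = 10
  J3 runs 2 units, time = 12
  J1 runs 2 units, time = 14
  J2 runs 2 units, time = 16
  J3 runs 2 units, time = 18
  J1 runs 2 units, time = 20
  J2 runs 2 units, time = 22
  J1 runs 1 units, time = 23
  J2 runs 1 units, time = 24
Finish times: [23, 24, 18]
Average turnaround = 65/3 = 21.6667

21.6667


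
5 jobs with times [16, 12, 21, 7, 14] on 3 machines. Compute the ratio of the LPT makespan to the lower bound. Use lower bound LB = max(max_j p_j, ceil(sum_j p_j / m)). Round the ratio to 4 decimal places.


LPT order: [21, 16, 14, 12, 7]
Machine loads after assignment: [21, 23, 26]
LPT makespan = 26
Lower bound = max(max_job, ceil(total/3)) = max(21, 24) = 24
Ratio = 26 / 24 = 1.0833

1.0833


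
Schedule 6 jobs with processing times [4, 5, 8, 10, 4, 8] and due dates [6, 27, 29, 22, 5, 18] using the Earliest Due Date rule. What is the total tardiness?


Sort by due date (EDD order): [(4, 5), (4, 6), (8, 18), (10, 22), (5, 27), (8, 29)]
Compute completion times and tardiness:
  Job 1: p=4, d=5, C=4, tardiness=max(0,4-5)=0
  Job 2: p=4, d=6, C=8, tardiness=max(0,8-6)=2
  Job 3: p=8, d=18, C=16, tardiness=max(0,16-18)=0
  Job 4: p=10, d=22, C=26, tardiness=max(0,26-22)=4
  Job 5: p=5, d=27, C=31, tardiness=max(0,31-27)=4
  Job 6: p=8, d=29, C=39, tardiness=max(0,39-29)=10
Total tardiness = 20

20


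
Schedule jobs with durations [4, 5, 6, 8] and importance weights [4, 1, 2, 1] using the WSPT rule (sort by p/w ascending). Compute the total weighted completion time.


Compute p/w ratios and sort ascending (WSPT): [(4, 4), (6, 2), (5, 1), (8, 1)]
Compute weighted completion times:
  Job (p=4,w=4): C=4, w*C=4*4=16
  Job (p=6,w=2): C=10, w*C=2*10=20
  Job (p=5,w=1): C=15, w*C=1*15=15
  Job (p=8,w=1): C=23, w*C=1*23=23
Total weighted completion time = 74

74


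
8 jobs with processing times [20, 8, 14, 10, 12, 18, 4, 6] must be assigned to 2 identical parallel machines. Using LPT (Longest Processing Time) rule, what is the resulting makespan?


Sort jobs in decreasing order (LPT): [20, 18, 14, 12, 10, 8, 6, 4]
Assign each job to the least loaded machine:
  Machine 1: jobs [20, 12, 10, 4], load = 46
  Machine 2: jobs [18, 14, 8, 6], load = 46
Makespan = max load = 46

46


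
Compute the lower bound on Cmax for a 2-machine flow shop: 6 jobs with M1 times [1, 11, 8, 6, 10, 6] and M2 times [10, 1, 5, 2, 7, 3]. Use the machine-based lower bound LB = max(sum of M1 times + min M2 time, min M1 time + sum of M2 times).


LB1 = sum(M1 times) + min(M2 times) = 42 + 1 = 43
LB2 = min(M1 times) + sum(M2 times) = 1 + 28 = 29
Lower bound = max(LB1, LB2) = max(43, 29) = 43

43


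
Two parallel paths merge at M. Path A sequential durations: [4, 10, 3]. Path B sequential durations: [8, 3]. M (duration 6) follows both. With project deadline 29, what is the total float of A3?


Forward pass: ES(A3) = sum of predecessors on chain A = 14
EF = ES + duration = 14 + 3 = 17
Backward pass: LF(M) = deadline = 29; LS(M) = 29 - 6 = 23
LF(A3) = LS(M) - sum(successors on chain A) = 23 - 0 = 23
LS = LF - duration = 23 - 3 = 20
Total float = LS - ES = 20 - 14 = 6

6


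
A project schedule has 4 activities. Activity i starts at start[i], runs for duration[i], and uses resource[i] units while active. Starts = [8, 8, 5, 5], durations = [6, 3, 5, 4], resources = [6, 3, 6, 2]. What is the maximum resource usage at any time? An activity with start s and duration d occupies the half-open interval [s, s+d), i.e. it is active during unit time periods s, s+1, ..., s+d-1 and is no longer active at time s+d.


Each activity i is active on [start_i, start_i + duration_i).
Compute total resource usage per time slot:
  t=0: active resources = [], total = 0
  t=1: active resources = [], total = 0
  t=2: active resources = [], total = 0
  t=3: active resources = [], total = 0
  t=4: active resources = [], total = 0
  t=5: active resources = [6, 2], total = 8
  t=6: active resources = [6, 2], total = 8
  t=7: active resources = [6, 2], total = 8
  t=8: active resources = [6, 3, 6, 2], total = 17
  t=9: active resources = [6, 3, 6], total = 15
  t=10: active resources = [6, 3], total = 9
  t=11: active resources = [6], total = 6
  t=12: active resources = [6], total = 6
  t=13: active resources = [6], total = 6
Peak resource demand = 17

17


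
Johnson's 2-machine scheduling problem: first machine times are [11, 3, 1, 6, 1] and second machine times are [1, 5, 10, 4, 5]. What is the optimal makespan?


Apply Johnson's rule:
  Group 1 (a <= b): [(3, 1, 10), (5, 1, 5), (2, 3, 5)]
  Group 2 (a > b): [(4, 6, 4), (1, 11, 1)]
Optimal job order: [3, 5, 2, 4, 1]
Schedule:
  Job 3: M1 done at 1, M2 done at 11
  Job 5: M1 done at 2, M2 done at 16
  Job 2: M1 done at 5, M2 done at 21
  Job 4: M1 done at 11, M2 done at 25
  Job 1: M1 done at 22, M2 done at 26
Makespan = 26

26


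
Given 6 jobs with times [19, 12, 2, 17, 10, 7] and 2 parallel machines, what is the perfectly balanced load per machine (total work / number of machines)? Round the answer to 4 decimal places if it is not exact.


Total processing time = 19 + 12 + 2 + 17 + 10 + 7 = 67
Number of machines = 2
Ideal balanced load = 67 / 2 = 33.5

33.5


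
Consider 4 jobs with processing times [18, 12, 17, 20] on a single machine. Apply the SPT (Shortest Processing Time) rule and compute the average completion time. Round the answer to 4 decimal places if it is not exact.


Sort jobs by processing time (SPT order): [12, 17, 18, 20]
Compute completion times sequentially:
  Job 1: processing = 12, completes at 12
  Job 2: processing = 17, completes at 29
  Job 3: processing = 18, completes at 47
  Job 4: processing = 20, completes at 67
Sum of completion times = 155
Average completion time = 155/4 = 38.75

38.75


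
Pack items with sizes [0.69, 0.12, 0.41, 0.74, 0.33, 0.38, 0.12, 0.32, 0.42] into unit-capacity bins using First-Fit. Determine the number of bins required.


Place items sequentially using First-Fit:
  Item 0.69 -> new Bin 1
  Item 0.12 -> Bin 1 (now 0.81)
  Item 0.41 -> new Bin 2
  Item 0.74 -> new Bin 3
  Item 0.33 -> Bin 2 (now 0.74)
  Item 0.38 -> new Bin 4
  Item 0.12 -> Bin 1 (now 0.93)
  Item 0.32 -> Bin 4 (now 0.7)
  Item 0.42 -> new Bin 5
Total bins used = 5

5


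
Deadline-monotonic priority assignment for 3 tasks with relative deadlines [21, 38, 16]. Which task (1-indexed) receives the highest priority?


Sort tasks by relative deadline (ascending):
  Task 3: deadline = 16
  Task 1: deadline = 21
  Task 2: deadline = 38
Priority order (highest first): [3, 1, 2]
Highest priority task = 3

3


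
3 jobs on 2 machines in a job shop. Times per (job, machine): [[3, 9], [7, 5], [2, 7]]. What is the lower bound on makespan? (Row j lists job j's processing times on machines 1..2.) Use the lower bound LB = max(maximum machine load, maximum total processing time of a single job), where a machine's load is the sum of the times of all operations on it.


Machine loads:
  Machine 1: 3 + 7 + 2 = 12
  Machine 2: 9 + 5 + 7 = 21
Max machine load = 21
Job totals:
  Job 1: 12
  Job 2: 12
  Job 3: 9
Max job total = 12
Lower bound = max(21, 12) = 21

21


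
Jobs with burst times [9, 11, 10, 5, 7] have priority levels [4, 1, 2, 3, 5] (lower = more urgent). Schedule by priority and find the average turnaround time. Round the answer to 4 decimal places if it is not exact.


Sort by priority (ascending = highest first):
Order: [(1, 11), (2, 10), (3, 5), (4, 9), (5, 7)]
Completion times:
  Priority 1, burst=11, C=11
  Priority 2, burst=10, C=21
  Priority 3, burst=5, C=26
  Priority 4, burst=9, C=35
  Priority 5, burst=7, C=42
Average turnaround = 135/5 = 27.0

27.0


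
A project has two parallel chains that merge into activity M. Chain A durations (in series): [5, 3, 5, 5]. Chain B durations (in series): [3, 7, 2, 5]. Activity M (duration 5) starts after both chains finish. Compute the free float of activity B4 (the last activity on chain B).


ES(B4) = sum of predecessors on chain B = 12
EF(B4) = ES + duration = 12 + 5 = 17
Successor of B4 is M. ES(M) = max(sum(A), sum(B)) = max(18, 17) = 18
Free float = ES(successor) - EF(current) = 18 - 17 = 1

1


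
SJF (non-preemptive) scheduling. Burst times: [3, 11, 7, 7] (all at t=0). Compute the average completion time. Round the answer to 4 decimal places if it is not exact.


SJF order (ascending): [3, 7, 7, 11]
Completion times:
  Job 1: burst=3, C=3
  Job 2: burst=7, C=10
  Job 3: burst=7, C=17
  Job 4: burst=11, C=28
Average completion = 58/4 = 14.5

14.5


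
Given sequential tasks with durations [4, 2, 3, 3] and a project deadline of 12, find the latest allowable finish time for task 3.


LF(activity 3) = deadline - sum of successor durations
Successors: activities 4 through 4 with durations [3]
Sum of successor durations = 3
LF = 12 - 3 = 9

9


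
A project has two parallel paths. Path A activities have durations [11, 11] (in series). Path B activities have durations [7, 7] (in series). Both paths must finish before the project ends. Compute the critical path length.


Path A total = 11 + 11 = 22
Path B total = 7 + 7 = 14
Critical path = longest path = max(22, 14) = 22

22


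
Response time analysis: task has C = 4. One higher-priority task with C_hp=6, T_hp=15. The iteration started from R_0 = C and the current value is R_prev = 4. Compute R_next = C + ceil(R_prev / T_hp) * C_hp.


R_next = C + ceil(R_prev / T_hp) * C_hp
ceil(4 / 15) = ceil(0.2667) = 1
Interference = 1 * 6 = 6
R_next = 4 + 6 = 10

10


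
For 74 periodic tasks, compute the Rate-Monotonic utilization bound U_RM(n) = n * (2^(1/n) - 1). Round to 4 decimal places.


Compute 2^(1/74) = 1.0094108601
Subtract 1: 1.0094108601 - 1 = 0.0094108601
Multiply by n: 74 * 0.0094108601 = 0.6964036474
Round to 4 dp: 0.6964

0.6964


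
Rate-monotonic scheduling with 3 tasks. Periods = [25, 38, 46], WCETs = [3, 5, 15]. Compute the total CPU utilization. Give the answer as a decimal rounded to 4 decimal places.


Compute individual utilizations (exact fractions):
  Task 1: C/T = 3/25 (approx. 0.12)
  Task 2: C/T = 5/38 (approx. 0.1316)
  Task 3: C/T = 15/46 (approx. 0.3261)
Total utilization U = 3/25 + 5/38 + 15/46 = 6311/10925
Rounded to 4 decimal places: U = 0.5777
RM (Liu & Layland) bound for 3 tasks = 0.779763; compare with U = 6311/10925 (approx. 0.577666)
U <= bound, so schedulable by RM sufficient condition.

0.5777


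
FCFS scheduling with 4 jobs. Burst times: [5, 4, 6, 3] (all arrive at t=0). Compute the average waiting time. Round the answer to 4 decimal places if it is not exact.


FCFS order (as given): [5, 4, 6, 3]
Waiting times:
  Job 1: wait = 0
  Job 2: wait = 5
  Job 3: wait = 9
  Job 4: wait = 15
Sum of waiting times = 29
Average waiting time = 29/4 = 7.25

7.25


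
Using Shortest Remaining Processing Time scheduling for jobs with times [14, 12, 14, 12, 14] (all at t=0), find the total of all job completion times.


Since all jobs arrive at t=0, SRPT equals SPT ordering.
SPT order: [12, 12, 14, 14, 14]
Completion times:
  Job 1: p=12, C=12
  Job 2: p=12, C=24
  Job 3: p=14, C=38
  Job 4: p=14, C=52
  Job 5: p=14, C=66
Total completion time = 12 + 24 + 38 + 52 + 66 = 192

192


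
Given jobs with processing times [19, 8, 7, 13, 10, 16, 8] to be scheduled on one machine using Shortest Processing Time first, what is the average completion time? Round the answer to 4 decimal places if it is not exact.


Sort jobs by processing time (SPT order): [7, 8, 8, 10, 13, 16, 19]
Compute completion times sequentially:
  Job 1: processing = 7, completes at 7
  Job 2: processing = 8, completes at 15
  Job 3: processing = 8, completes at 23
  Job 4: processing = 10, completes at 33
  Job 5: processing = 13, completes at 46
  Job 6: processing = 16, completes at 62
  Job 7: processing = 19, completes at 81
Sum of completion times = 267
Average completion time = 267/7 = 38.1429

38.1429


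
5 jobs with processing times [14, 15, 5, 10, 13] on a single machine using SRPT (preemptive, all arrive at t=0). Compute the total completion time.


Since all jobs arrive at t=0, SRPT equals SPT ordering.
SPT order: [5, 10, 13, 14, 15]
Completion times:
  Job 1: p=5, C=5
  Job 2: p=10, C=15
  Job 3: p=13, C=28
  Job 4: p=14, C=42
  Job 5: p=15, C=57
Total completion time = 5 + 15 + 28 + 42 + 57 = 147

147


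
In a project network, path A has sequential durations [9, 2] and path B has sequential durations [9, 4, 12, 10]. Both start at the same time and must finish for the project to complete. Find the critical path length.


Path A total = 9 + 2 = 11
Path B total = 9 + 4 + 12 + 10 = 35
Critical path = longest path = max(11, 35) = 35

35


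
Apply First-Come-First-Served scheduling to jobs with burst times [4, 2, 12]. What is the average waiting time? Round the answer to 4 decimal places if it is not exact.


FCFS order (as given): [4, 2, 12]
Waiting times:
  Job 1: wait = 0
  Job 2: wait = 4
  Job 3: wait = 6
Sum of waiting times = 10
Average waiting time = 10/3 = 3.3333

3.3333


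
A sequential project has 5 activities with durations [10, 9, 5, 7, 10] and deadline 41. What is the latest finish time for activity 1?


LF(activity 1) = deadline - sum of successor durations
Successors: activities 2 through 5 with durations [9, 5, 7, 10]
Sum of successor durations = 31
LF = 41 - 31 = 10

10


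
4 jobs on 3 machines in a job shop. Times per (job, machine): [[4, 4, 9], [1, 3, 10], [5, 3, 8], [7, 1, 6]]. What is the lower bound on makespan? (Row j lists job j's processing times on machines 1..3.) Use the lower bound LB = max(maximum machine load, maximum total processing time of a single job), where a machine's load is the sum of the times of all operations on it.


Machine loads:
  Machine 1: 4 + 1 + 5 + 7 = 17
  Machine 2: 4 + 3 + 3 + 1 = 11
  Machine 3: 9 + 10 + 8 + 6 = 33
Max machine load = 33
Job totals:
  Job 1: 17
  Job 2: 14
  Job 3: 16
  Job 4: 14
Max job total = 17
Lower bound = max(33, 17) = 33

33


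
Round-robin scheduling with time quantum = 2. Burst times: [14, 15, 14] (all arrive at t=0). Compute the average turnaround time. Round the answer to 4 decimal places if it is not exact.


Time quantum = 2
Execution trace:
  J1 runs 2 units, time = 2
  J2 runs 2 units, time = 4
  J3 runs 2 units, time = 6
  J1 runs 2 units, time = 8
  J2 runs 2 units, time = 10
  J3 runs 2 units, time = 12
  J1 runs 2 units, time = 14
  J2 runs 2 units, time = 16
  J3 runs 2 units, time = 18
  J1 runs 2 units, time = 20
  J2 runs 2 units, time = 22
  J3 runs 2 units, time = 24
  J1 runs 2 units, time = 26
  J2 runs 2 units, time = 28
  J3 runs 2 units, time = 30
  J1 runs 2 units, time = 32
  J2 runs 2 units, time = 34
  J3 runs 2 units, time = 36
  J1 runs 2 units, time = 38
  J2 runs 2 units, time = 40
  J3 runs 2 units, time = 42
  J2 runs 1 units, time = 43
Finish times: [38, 43, 42]
Average turnaround = 123/3 = 41.0

41.0


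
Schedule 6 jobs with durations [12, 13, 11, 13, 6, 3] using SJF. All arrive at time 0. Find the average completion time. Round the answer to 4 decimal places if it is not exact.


SJF order (ascending): [3, 6, 11, 12, 13, 13]
Completion times:
  Job 1: burst=3, C=3
  Job 2: burst=6, C=9
  Job 3: burst=11, C=20
  Job 4: burst=12, C=32
  Job 5: burst=13, C=45
  Job 6: burst=13, C=58
Average completion = 167/6 = 27.8333

27.8333


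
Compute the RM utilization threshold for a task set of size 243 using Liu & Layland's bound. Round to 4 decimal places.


Compute 2^(1/243) = 1.0028565297
Subtract 1: 1.0028565297 - 1 = 0.0028565297
Multiply by n: 243 * 0.0028565297 = 0.6941367171
Round to 4 dp: 0.6941

0.6941


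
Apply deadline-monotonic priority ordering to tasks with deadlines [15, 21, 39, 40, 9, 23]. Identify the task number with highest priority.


Sort tasks by relative deadline (ascending):
  Task 5: deadline = 9
  Task 1: deadline = 15
  Task 2: deadline = 21
  Task 6: deadline = 23
  Task 3: deadline = 39
  Task 4: deadline = 40
Priority order (highest first): [5, 1, 2, 6, 3, 4]
Highest priority task = 5

5


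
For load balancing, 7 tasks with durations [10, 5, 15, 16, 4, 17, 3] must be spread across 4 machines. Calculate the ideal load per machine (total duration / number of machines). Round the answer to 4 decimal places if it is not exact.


Total processing time = 10 + 5 + 15 + 16 + 4 + 17 + 3 = 70
Number of machines = 4
Ideal balanced load = 70 / 4 = 17.5

17.5


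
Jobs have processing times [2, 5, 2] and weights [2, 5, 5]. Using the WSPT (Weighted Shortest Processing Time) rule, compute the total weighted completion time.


Compute p/w ratios and sort ascending (WSPT): [(2, 5), (2, 2), (5, 5)]
Compute weighted completion times:
  Job (p=2,w=5): C=2, w*C=5*2=10
  Job (p=2,w=2): C=4, w*C=2*4=8
  Job (p=5,w=5): C=9, w*C=5*9=45
Total weighted completion time = 63

63


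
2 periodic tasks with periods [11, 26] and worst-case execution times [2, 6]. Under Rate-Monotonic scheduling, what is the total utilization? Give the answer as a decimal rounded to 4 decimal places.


Compute individual utilizations (exact fractions):
  Task 1: C/T = 2/11 (approx. 0.1818)
  Task 2: C/T = 6/26 = 3/13 (approx. 0.2308)
Total utilization U = 2/11 + 3/13 = 59/143
Rounded to 4 decimal places: U = 0.4126
RM (Liu & Layland) bound for 2 tasks = 0.828427; compare with U = 59/143 (approx. 0.412587)
U <= bound, so schedulable by RM sufficient condition.

0.4126


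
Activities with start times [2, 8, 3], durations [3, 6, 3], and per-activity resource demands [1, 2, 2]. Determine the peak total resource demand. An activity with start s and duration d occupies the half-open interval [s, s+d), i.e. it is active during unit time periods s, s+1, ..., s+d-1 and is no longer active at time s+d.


Each activity i is active on [start_i, start_i + duration_i).
Compute total resource usage per time slot:
  t=0: active resources = [], total = 0
  t=1: active resources = [], total = 0
  t=2: active resources = [1], total = 1
  t=3: active resources = [1, 2], total = 3
  t=4: active resources = [1, 2], total = 3
  t=5: active resources = [2], total = 2
  t=6: active resources = [], total = 0
  t=7: active resources = [], total = 0
  t=8: active resources = [2], total = 2
  t=9: active resources = [2], total = 2
  t=10: active resources = [2], total = 2
  t=11: active resources = [2], total = 2
  t=12: active resources = [2], total = 2
  t=13: active resources = [2], total = 2
Peak resource demand = 3

3


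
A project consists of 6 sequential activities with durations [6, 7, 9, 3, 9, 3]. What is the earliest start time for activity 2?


Activity 2 starts after activities 1 through 1 complete.
Predecessor durations: [6]
ES = 6 = 6

6


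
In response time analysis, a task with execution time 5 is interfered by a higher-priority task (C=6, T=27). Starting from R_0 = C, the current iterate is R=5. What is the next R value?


R_next = C + ceil(R_prev / T_hp) * C_hp
ceil(5 / 27) = ceil(0.1852) = 1
Interference = 1 * 6 = 6
R_next = 5 + 6 = 11

11


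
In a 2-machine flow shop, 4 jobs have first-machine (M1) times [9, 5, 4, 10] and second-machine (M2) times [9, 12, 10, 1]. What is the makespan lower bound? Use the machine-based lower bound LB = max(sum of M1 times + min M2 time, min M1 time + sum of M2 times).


LB1 = sum(M1 times) + min(M2 times) = 28 + 1 = 29
LB2 = min(M1 times) + sum(M2 times) = 4 + 32 = 36
Lower bound = max(LB1, LB2) = max(29, 36) = 36

36


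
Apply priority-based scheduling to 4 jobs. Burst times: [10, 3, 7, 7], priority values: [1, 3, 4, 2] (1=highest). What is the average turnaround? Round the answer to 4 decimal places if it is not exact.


Sort by priority (ascending = highest first):
Order: [(1, 10), (2, 7), (3, 3), (4, 7)]
Completion times:
  Priority 1, burst=10, C=10
  Priority 2, burst=7, C=17
  Priority 3, burst=3, C=20
  Priority 4, burst=7, C=27
Average turnaround = 74/4 = 18.5

18.5


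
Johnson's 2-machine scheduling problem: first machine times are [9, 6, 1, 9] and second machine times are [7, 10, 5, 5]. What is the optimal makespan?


Apply Johnson's rule:
  Group 1 (a <= b): [(3, 1, 5), (2, 6, 10)]
  Group 2 (a > b): [(1, 9, 7), (4, 9, 5)]
Optimal job order: [3, 2, 1, 4]
Schedule:
  Job 3: M1 done at 1, M2 done at 6
  Job 2: M1 done at 7, M2 done at 17
  Job 1: M1 done at 16, M2 done at 24
  Job 4: M1 done at 25, M2 done at 30
Makespan = 30

30


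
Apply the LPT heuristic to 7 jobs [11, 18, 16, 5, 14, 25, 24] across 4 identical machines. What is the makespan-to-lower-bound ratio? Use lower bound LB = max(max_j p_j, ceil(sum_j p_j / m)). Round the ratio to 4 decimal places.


LPT order: [25, 24, 18, 16, 14, 11, 5]
Machine loads after assignment: [25, 29, 29, 30]
LPT makespan = 30
Lower bound = max(max_job, ceil(total/4)) = max(25, 29) = 29
Ratio = 30 / 29 = 1.0345

1.0345


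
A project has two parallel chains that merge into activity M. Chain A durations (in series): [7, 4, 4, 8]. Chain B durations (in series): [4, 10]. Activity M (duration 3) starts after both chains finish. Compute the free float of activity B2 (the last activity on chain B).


ES(B2) = sum of predecessors on chain B = 4
EF(B2) = ES + duration = 4 + 10 = 14
Successor of B2 is M. ES(M) = max(sum(A), sum(B)) = max(23, 14) = 23
Free float = ES(successor) - EF(current) = 23 - 14 = 9

9


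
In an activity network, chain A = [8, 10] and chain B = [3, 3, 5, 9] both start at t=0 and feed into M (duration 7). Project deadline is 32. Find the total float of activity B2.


Forward pass: ES(B2) = sum of predecessors on chain B = 3
EF = ES + duration = 3 + 3 = 6
Backward pass: LF(M) = deadline = 32; LS(M) = 32 - 7 = 25
LF(B2) = LS(M) - sum(successors on chain B) = 25 - 14 = 11
LS = LF - duration = 11 - 3 = 8
Total float = LS - ES = 8 - 3 = 5

5


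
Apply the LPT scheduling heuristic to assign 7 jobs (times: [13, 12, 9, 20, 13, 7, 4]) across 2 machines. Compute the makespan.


Sort jobs in decreasing order (LPT): [20, 13, 13, 12, 9, 7, 4]
Assign each job to the least loaded machine:
  Machine 1: jobs [20, 12, 7], load = 39
  Machine 2: jobs [13, 13, 9, 4], load = 39
Makespan = max load = 39

39


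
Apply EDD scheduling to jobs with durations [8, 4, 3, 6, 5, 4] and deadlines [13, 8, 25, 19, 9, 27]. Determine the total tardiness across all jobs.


Sort by due date (EDD order): [(4, 8), (5, 9), (8, 13), (6, 19), (3, 25), (4, 27)]
Compute completion times and tardiness:
  Job 1: p=4, d=8, C=4, tardiness=max(0,4-8)=0
  Job 2: p=5, d=9, C=9, tardiness=max(0,9-9)=0
  Job 3: p=8, d=13, C=17, tardiness=max(0,17-13)=4
  Job 4: p=6, d=19, C=23, tardiness=max(0,23-19)=4
  Job 5: p=3, d=25, C=26, tardiness=max(0,26-25)=1
  Job 6: p=4, d=27, C=30, tardiness=max(0,30-27)=3
Total tardiness = 12

12


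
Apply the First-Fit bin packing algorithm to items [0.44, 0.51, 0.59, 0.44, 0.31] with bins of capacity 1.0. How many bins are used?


Place items sequentially using First-Fit:
  Item 0.44 -> new Bin 1
  Item 0.51 -> Bin 1 (now 0.95)
  Item 0.59 -> new Bin 2
  Item 0.44 -> new Bin 3
  Item 0.31 -> Bin 2 (now 0.9)
Total bins used = 3

3


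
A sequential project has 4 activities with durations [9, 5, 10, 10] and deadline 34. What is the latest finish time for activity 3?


LF(activity 3) = deadline - sum of successor durations
Successors: activities 4 through 4 with durations [10]
Sum of successor durations = 10
LF = 34 - 10 = 24

24


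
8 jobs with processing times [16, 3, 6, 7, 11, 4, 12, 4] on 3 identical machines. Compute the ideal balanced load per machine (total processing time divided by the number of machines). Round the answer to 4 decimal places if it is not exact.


Total processing time = 16 + 3 + 6 + 7 + 11 + 4 + 12 + 4 = 63
Number of machines = 3
Ideal balanced load = 63 / 3 = 21.0

21.0
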